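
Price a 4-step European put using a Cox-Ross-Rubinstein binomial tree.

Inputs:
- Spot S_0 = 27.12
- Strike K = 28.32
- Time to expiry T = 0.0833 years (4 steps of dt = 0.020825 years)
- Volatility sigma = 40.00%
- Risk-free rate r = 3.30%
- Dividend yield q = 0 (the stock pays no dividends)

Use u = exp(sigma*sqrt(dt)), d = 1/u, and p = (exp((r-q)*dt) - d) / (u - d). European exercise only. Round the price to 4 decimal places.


Answer: Price = V(0,0) = 1.9728

Derivation:
dt = T/N = 0.020825
u = exp(sigma*sqrt(dt)) = 1.059422; d = 1/u = 0.943911
p = (exp((r-q)*dt) - d) / (u - d) = 0.491525
Discount per step: exp(-r*dt) = 0.999313
Stock lattice S(k, i) with i counting down-moves:
  k=0: S(0,0) = 27.1200
  k=1: S(1,0) = 28.7315; S(1,1) = 25.5989
  k=2: S(2,0) = 30.4388; S(2,1) = 27.1200; S(2,2) = 24.1630
  k=3: S(3,0) = 32.2475; S(3,1) = 28.7315; S(3,2) = 25.5989; S(3,3) = 22.8078
  k=4: S(4,0) = 34.1638; S(4,1) = 30.4388; S(4,2) = 27.1200; S(4,3) = 24.1630; S(4,4) = 21.5285
Terminal payoffs V(N, i) = max(K - S_T, 0):
  V(4,0) = 0.000000; V(4,1) = 0.000000; V(4,2) = 1.200000; V(4,3) = 4.156952; V(4,4) = 6.791502
Backward induction: V(k, i) = exp(-r*dt) * [p * V(k+1, i) + (1-p) * V(k+1, i+1)].
  V(3,0) = exp(-r*dt) * [p*0.000000 + (1-p)*0.000000] = 0.000000
  V(3,1) = exp(-r*dt) * [p*0.000000 + (1-p)*1.200000] = 0.609751
  V(3,2) = exp(-r*dt) * [p*1.200000 + (1-p)*4.156952] = 2.701680
  V(3,3) = exp(-r*dt) * [p*4.156952 + (1-p)*6.791502] = 5.492780
  V(2,0) = exp(-r*dt) * [p*0.000000 + (1-p)*0.609751] = 0.309831
  V(2,1) = exp(-r*dt) * [p*0.609751 + (1-p)*2.701680] = 1.672296
  V(2,2) = exp(-r*dt) * [p*2.701680 + (1-p)*5.492780] = 4.118055
  V(1,0) = exp(-r*dt) * [p*0.309831 + (1-p)*1.672296] = 1.001922
  V(1,1) = exp(-r*dt) * [p*1.672296 + (1-p)*4.118055] = 2.913901
  V(0,0) = exp(-r*dt) * [p*1.001922 + (1-p)*2.913901] = 1.972760


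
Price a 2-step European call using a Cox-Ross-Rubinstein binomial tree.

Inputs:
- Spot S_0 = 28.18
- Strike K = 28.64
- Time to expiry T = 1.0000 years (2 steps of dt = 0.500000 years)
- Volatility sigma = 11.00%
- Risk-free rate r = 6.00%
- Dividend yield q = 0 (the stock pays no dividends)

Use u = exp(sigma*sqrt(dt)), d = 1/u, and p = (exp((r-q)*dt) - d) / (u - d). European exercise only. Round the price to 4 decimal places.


dt = T/N = 0.500000
u = exp(sigma*sqrt(dt)) = 1.080887; d = 1/u = 0.925166
p = (exp((r-q)*dt) - d) / (u - d) = 0.676136
Discount per step: exp(-r*dt) = 0.970446
Stock lattice S(k, i) with i counting down-moves:
  k=0: S(0,0) = 28.1800
  k=1: S(1,0) = 30.4594; S(1,1) = 26.0712
  k=2: S(2,0) = 32.9231; S(2,1) = 28.1800; S(2,2) = 24.1202
Terminal payoffs V(N, i) = max(S_T - K, 0):
  V(2,0) = 4.283148; V(2,1) = 0.000000; V(2,2) = 0.000000
Backward induction: V(k, i) = exp(-r*dt) * [p * V(k+1, i) + (1-p) * V(k+1, i+1)].
  V(1,0) = exp(-r*dt) * [p*4.283148 + (1-p)*0.000000] = 2.810402
  V(1,1) = exp(-r*dt) * [p*0.000000 + (1-p)*0.000000] = 0.000000
  V(0,0) = exp(-r*dt) * [p*2.810402 + (1-p)*0.000000] = 1.844055

Answer: Price = V(0,0) = 1.8441


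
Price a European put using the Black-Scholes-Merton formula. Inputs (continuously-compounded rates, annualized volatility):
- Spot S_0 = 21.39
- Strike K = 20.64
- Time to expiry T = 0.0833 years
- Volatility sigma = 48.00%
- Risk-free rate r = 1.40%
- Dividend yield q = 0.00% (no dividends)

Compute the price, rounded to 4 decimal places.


Answer: Price = 0.8136

Derivation:
d1 = (ln(S/K) + (r - q + 0.5*sigma^2) * T) / (sigma * sqrt(T)) = 0.33532674
d2 = d1 - sigma * sqrt(T) = 0.19679039
exp(-rT) = 0.99883448; exp(-qT) = 1.00000000
P = K * exp(-rT) * N(-d2) - S_0 * exp(-qT) * N(-d1)
N(-d1) = 0.36868931; N(-d2) = 0.42199578
P = 20.6400 * 0.99883448 * 0.42199578 - 21.3900 * 1.00000000 * 0.36868931 = 0.8136


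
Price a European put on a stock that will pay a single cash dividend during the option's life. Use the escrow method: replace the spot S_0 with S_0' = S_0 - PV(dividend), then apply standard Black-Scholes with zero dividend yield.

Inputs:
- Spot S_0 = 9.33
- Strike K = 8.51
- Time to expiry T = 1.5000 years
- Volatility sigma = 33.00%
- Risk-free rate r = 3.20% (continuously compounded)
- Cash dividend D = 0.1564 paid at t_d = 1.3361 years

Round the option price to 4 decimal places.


PV(D) = D * exp(-r * t_d) = 0.1564 * 0.95814592 = 0.14985402
S_0' = S_0 - PV(D) = 9.3300 - 0.14985402 = 9.18014598
d1 = (ln(S_0'/K) + (r + sigma^2/2)*T) / (sigma*sqrt(T)) = 0.50839571
d2 = d1 - sigma*sqrt(T) = 0.10422991
exp(-rT) = 0.95313379
N(-d1) = 0.30558793; N(-d2) = 0.45849345
P = K * exp(-rT) * N(-d2) - S_0' * N(-d1) = 8.5100 * 0.95313379 * 0.45849345 - 9.18014598 * 0.30558793 = 0.9136

Answer: Price = 0.9136


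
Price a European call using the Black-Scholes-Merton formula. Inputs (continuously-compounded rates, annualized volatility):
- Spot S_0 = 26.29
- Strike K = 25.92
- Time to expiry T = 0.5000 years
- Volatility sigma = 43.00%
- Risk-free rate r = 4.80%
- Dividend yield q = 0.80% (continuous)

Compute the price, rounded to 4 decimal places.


Answer: Price = 3.5703

Derivation:
d1 = (ln(S/K) + (r - q + 0.5*sigma^2) * T) / (sigma * sqrt(T)) = 0.26442099
d2 = d1 - sigma * sqrt(T) = -0.03963492
exp(-rT) = 0.97628571; exp(-qT) = 0.99600799
C = S_0 * exp(-qT) * N(d1) - K * exp(-rT) * N(d2)
N(d1) = 0.60427223; N(d2) = 0.48419209
C = 26.2900 * 0.99600799 * 0.60427223 - 25.9200 * 0.97628571 * 0.48419209 = 3.5703


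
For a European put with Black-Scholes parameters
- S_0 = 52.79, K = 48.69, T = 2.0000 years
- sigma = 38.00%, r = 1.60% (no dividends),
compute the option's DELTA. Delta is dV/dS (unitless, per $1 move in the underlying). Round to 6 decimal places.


d1 = 0.4786891633; d2 = -0.0587119904
phi(d1) = 0.3557559949; exp(-qT) = 1.0000000000; exp(-rT) = 0.9685065821
N(-d1) = 0.3160798881
Delta = -exp(-qT) * N(-d1) = -1.0000000000 * 0.3160798881 = -0.316080

Answer: Delta = -0.316080


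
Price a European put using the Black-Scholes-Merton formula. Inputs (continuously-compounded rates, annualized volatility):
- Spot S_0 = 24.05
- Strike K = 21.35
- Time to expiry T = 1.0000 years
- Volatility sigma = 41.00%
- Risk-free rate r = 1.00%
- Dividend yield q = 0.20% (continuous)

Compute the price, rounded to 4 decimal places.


d1 = (ln(S/K) + (r - q + 0.5*sigma^2) * T) / (sigma * sqrt(T)) = 0.51495916
d2 = d1 - sigma * sqrt(T) = 0.10495916
exp(-rT) = 0.99004983; exp(-qT) = 0.99800200
P = K * exp(-rT) * N(-d2) - S_0 * exp(-qT) * N(-d1)
N(-d1) = 0.30329078; N(-d2) = 0.45820411
P = 21.3500 * 0.99004983 * 0.45820411 - 24.0500 * 0.99800200 * 0.30329078 = 2.4057

Answer: Price = 2.4057


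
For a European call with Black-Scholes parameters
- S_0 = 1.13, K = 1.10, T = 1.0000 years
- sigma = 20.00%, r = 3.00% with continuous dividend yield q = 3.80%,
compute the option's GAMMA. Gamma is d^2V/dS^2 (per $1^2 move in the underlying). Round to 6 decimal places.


d1 = 0.1945372646; d2 = -0.0054627354
phi(d1) = 0.3914643190; exp(-qT) = 0.9627129409; exp(-rT) = 0.9704455335
Gamma = exp(-qT) * phi(d1) / (S * sigma * sqrt(T)) = 0.9627129409 * 0.3914643190 / (1.1300 * 0.2000 * 1.0000000000) = 1.667556

Answer: Gamma = 1.667556


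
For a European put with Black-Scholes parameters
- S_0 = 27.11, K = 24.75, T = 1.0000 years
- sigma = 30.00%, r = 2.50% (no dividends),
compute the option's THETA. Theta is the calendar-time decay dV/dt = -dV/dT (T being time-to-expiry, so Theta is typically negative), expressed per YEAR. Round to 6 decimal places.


Answer: Theta = -1.159301

Derivation:
d1 = 0.5369239150; d2 = 0.2369239150
phi(d1) = 0.3453896156; exp(-qT) = 1.0000000000; exp(-rT) = 0.9753099120
Theta = -S*exp(-qT)*phi(d1)*sigma/(2*sqrt(T)) + r*K*exp(-rT)*N(-d2) - q*S*exp(-qT)*N(-d1)
N(-d1) = 0.2956600855; N(-d2) = 0.4063579083; sqrt(T) = 1.0000000000
Term 1 = -27.1100 * 1.0000000000 * 0.3453896156 * 0.3000 / (2 * 1.0000000000) = -1.4045268718
Term 2 = 0.0250 * 24.7500 * 0.9753099120 * 0.4063579083 = 0.2452260293
Term 3 = 0 (no dividend yield, q = 0)
Theta = -1.4045268718 + (0.2452260293) + (0.0000000000) = -1.159301


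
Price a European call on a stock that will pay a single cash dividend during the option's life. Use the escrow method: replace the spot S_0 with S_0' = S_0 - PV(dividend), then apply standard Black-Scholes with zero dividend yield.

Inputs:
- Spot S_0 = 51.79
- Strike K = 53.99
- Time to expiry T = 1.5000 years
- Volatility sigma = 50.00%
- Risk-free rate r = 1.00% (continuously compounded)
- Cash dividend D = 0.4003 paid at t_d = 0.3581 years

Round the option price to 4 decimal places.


Answer: Price = 11.6990

Derivation:
PV(D) = D * exp(-r * t_d) = 0.4003 * 0.99642540 = 0.39886909
S_0' = S_0 - PV(D) = 51.7900 - 0.39886909 = 51.39113091
d1 = (ln(S_0'/K) + (r + sigma^2/2)*T) / (sigma*sqrt(T)) = 0.25012028
d2 = d1 - sigma*sqrt(T) = -0.36225216
exp(-rT) = 0.98511194
N(d1) = 0.59875283; N(d2) = 0.35858180
C = S_0' * N(d1) - K * exp(-rT) * N(d2) = 51.39113091 * 0.59875283 - 53.9900 * 0.98511194 * 0.35858180 = 11.6990


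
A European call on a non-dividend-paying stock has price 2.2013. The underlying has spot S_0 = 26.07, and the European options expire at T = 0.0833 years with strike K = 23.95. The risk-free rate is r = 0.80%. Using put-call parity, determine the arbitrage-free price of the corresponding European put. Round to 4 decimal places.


Put-call parity: C - P = S_0 * exp(-qT) - K * exp(-rT).
S_0 * exp(-qT) = 26.0700 * 1.00000000 = 26.07000000
K * exp(-rT) = 23.9500 * 0.99933382 = 23.93404504
P = C - S*exp(-qT) + K*exp(-rT)
P = 2.2013 - 26.07000000 + 23.93404504 = 0.0653

Answer: Put price = 0.0653


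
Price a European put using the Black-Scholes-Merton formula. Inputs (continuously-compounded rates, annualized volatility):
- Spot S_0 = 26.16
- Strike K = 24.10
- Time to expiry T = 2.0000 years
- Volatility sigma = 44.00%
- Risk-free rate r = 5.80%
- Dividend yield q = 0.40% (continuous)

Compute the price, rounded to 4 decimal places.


d1 = (ln(S/K) + (r - q + 0.5*sigma^2) * T) / (sigma * sqrt(T)) = 0.61650019
d2 = d1 - sigma * sqrt(T) = -0.00575378
exp(-rT) = 0.89047522; exp(-qT) = 0.99203191
P = K * exp(-rT) * N(-d2) - S_0 * exp(-qT) * N(-d1)
N(-d1) = 0.26878222; N(-d2) = 0.50229541
P = 24.1000 * 0.89047522 * 0.50229541 - 26.1600 * 0.99203191 * 0.26878222 = 3.8042

Answer: Price = 3.8042


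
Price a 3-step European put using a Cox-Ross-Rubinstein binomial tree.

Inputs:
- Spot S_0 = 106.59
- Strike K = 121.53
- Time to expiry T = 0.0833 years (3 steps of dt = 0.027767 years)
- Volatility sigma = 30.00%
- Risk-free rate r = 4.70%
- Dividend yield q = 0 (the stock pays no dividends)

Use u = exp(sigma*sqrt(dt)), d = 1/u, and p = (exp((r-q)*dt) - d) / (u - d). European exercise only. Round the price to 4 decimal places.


dt = T/N = 0.027767
u = exp(sigma*sqrt(dt)) = 1.051261; d = 1/u = 0.951239
p = (exp((r-q)*dt) - d) / (u - d) = 0.500561
Discount per step: exp(-r*dt) = 0.998696
Stock lattice S(k, i) with i counting down-moves:
  k=0: S(0,0) = 106.5900
  k=1: S(1,0) = 112.0539; S(1,1) = 101.3926
  k=2: S(2,0) = 117.7978; S(2,1) = 106.5900; S(2,2) = 96.4485
  k=3: S(3,0) = 123.8362; S(3,1) = 112.0539; S(3,2) = 101.3926; S(3,3) = 91.7456
Terminal payoffs V(N, i) = max(K - S_T, 0):
  V(3,0) = 0.000000; V(3,1) = 9.476134; V(3,2) = 20.137442; V(3,3) = 29.784384
Backward induction: V(k, i) = exp(-r*dt) * [p * V(k+1, i) + (1-p) * V(k+1, i+1)].
  V(2,0) = exp(-r*dt) * [p*0.000000 + (1-p)*9.476134] = 4.726578
  V(2,1) = exp(-r*dt) * [p*9.476134 + (1-p)*20.137442] = 14.781503
  V(2,2) = exp(-r*dt) * [p*20.137442 + (1-p)*29.784384] = 24.922953
  V(1,0) = exp(-r*dt) * [p*4.726578 + (1-p)*14.781503] = 9.735684
  V(1,1) = exp(-r*dt) * [p*14.781503 + (1-p)*24.922953] = 19.820654
  V(0,0) = exp(-r*dt) * [p*9.735684 + (1-p)*19.820654] = 14.753244

Answer: Price = V(0,0) = 14.7532


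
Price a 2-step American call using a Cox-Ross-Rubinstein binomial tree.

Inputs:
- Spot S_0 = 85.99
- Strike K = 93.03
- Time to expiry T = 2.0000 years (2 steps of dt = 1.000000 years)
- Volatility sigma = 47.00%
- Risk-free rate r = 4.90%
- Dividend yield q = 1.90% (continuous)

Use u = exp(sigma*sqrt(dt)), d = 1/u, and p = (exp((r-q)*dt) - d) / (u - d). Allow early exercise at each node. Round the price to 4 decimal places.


Answer: Price = V(0,0) = 19.9284

Derivation:
dt = T/N = 1.000000
u = exp(sigma*sqrt(dt)) = 1.599994; d = 1/u = 0.625002
p = (exp((r-q)*dt) - d) / (u - d) = 0.415852
Discount per step: exp(-r*dt) = 0.952181
Stock lattice S(k, i) with i counting down-moves:
  k=0: S(0,0) = 85.9900
  k=1: S(1,0) = 137.5835; S(1,1) = 53.7439
  k=2: S(2,0) = 220.1328; S(2,1) = 85.9900; S(2,2) = 33.5901
Terminal payoffs V(N, i) = max(S_T - K, 0):
  V(2,0) = 127.102802; V(2,1) = 0.000000; V(2,2) = 0.000000
Backward induction: V(k, i) = exp(-r*dt) * [p * V(k+1, i) + (1-p) * V(k+1, i+1)]; then take max(V_cont, immediate exercise) for American.
  V(1,0) = exp(-r*dt) * [p*127.102802 + (1-p)*0.000000] = 50.328433; exercise = 44.553501; V(1,0) = max -> 50.328433
  V(1,1) = exp(-r*dt) * [p*0.000000 + (1-p)*0.000000] = 0.000000; exercise = 0.000000; V(1,1) = max -> 0.000000
  V(0,0) = exp(-r*dt) * [p*50.328433 + (1-p)*0.000000] = 19.928366; exercise = 0.000000; V(0,0) = max -> 19.928366


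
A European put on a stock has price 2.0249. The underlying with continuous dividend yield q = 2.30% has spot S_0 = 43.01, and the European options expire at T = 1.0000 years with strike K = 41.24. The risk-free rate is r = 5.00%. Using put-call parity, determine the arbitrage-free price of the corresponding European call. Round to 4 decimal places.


Put-call parity: C - P = S_0 * exp(-qT) - K * exp(-rT).
S_0 * exp(-qT) = 43.0100 * 0.97726248 = 42.03205943
K * exp(-rT) = 41.2400 * 0.95122942 = 39.22870147
C = P + S*exp(-qT) - K*exp(-rT)
C = 2.0249 + 42.03205943 - 39.22870147 = 4.8283

Answer: Call price = 4.8283


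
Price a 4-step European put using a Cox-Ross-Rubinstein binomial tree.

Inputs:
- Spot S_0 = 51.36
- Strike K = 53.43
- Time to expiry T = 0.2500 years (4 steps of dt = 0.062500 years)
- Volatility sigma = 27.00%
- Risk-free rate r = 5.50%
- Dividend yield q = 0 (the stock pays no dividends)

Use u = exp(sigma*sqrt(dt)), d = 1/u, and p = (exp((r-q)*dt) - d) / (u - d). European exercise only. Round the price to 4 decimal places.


dt = T/N = 0.062500
u = exp(sigma*sqrt(dt)) = 1.069830; d = 1/u = 0.934728
p = (exp((r-q)*dt) - d) / (u - d) = 0.508619
Discount per step: exp(-r*dt) = 0.996568
Stock lattice S(k, i) with i counting down-moves:
  k=0: S(0,0) = 51.3600
  k=1: S(1,0) = 54.9465; S(1,1) = 48.0076
  k=2: S(2,0) = 58.7834; S(2,1) = 51.3600; S(2,2) = 44.8740
  k=3: S(3,0) = 62.8883; S(3,1) = 54.9465; S(3,2) = 48.0076; S(3,3) = 41.9450
  k=4: S(4,0) = 67.2798; S(4,1) = 58.7834; S(4,2) = 51.3600; S(4,3) = 44.8740; S(4,4) = 39.2072
Terminal payoffs V(N, i) = max(K - S_T, 0):
  V(4,0) = 0.000000; V(4,1) = 0.000000; V(4,2) = 2.070000; V(4,3) = 8.555951; V(4,4) = 14.222829
Backward induction: V(k, i) = exp(-r*dt) * [p * V(k+1, i) + (1-p) * V(k+1, i+1)].
  V(3,0) = exp(-r*dt) * [p*0.000000 + (1-p)*0.000000] = 0.000000
  V(3,1) = exp(-r*dt) * [p*0.000000 + (1-p)*2.070000] = 1.013669
  V(3,2) = exp(-r*dt) * [p*2.070000 + (1-p)*8.555951] = 5.239034
  V(3,3) = exp(-r*dt) * [p*8.555951 + (1-p)*14.222829] = 11.301632
  V(2,0) = exp(-r*dt) * [p*0.000000 + (1-p)*1.013669] = 0.496388
  V(2,1) = exp(-r*dt) * [p*1.013669 + (1-p)*5.239034] = 3.079330
  V(2,2) = exp(-r*dt) * [p*5.239034 + (1-p)*11.301632] = 8.189879
  V(1,0) = exp(-r*dt) * [p*0.496388 + (1-p)*3.079330] = 1.759539
  V(1,1) = exp(-r*dt) * [p*3.079330 + (1-p)*8.189879] = 5.571373
  V(0,0) = exp(-r*dt) * [p*1.759539 + (1-p)*5.571373] = 3.620137

Answer: Price = V(0,0) = 3.6201


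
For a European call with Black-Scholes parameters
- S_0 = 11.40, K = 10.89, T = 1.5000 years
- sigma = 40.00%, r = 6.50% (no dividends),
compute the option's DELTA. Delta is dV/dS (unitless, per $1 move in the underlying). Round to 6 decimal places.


d1 = 0.5373944088; d2 = 0.0474964603
phi(d1) = 0.3453023363; exp(-qT) = 1.0000000000; exp(-rT) = 0.9071023416
N(d1) = 0.7045023977
Delta = exp(-qT) * N(d1) = 1.0000000000 * 0.7045023977 = 0.704502

Answer: Delta = 0.704502


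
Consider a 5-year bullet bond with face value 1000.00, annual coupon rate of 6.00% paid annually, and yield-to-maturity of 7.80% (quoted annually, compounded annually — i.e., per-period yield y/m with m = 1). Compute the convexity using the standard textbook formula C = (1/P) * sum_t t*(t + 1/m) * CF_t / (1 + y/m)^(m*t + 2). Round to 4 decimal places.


Answer: Convexity = 22.0091

Derivation:
Coupon per period c = face * coupon_rate / m = 60.000000
Periods per year m = 1; per-period yield y/m = 0.078000
Number of cashflows N = 5
Cashflows (t years, CF_t, discount factor 1/(1+y/m)^(m*t), PV):
  t = 1.0000: CF_t = 60.000000, DF = 0.927644, PV = 55.658627
  t = 2.0000: CF_t = 60.000000, DF = 0.860523, PV = 51.631379
  t = 3.0000: CF_t = 60.000000, DF = 0.798259, PV = 47.895528
  t = 4.0000: CF_t = 60.000000, DF = 0.740500, PV = 44.429989
  t = 5.0000: CF_t = 1060.000000, DF = 0.686920, PV = 728.135258
Price P = sum_t PV_t = 927.750782
Convexity numerator sum_t t*(t + 1/m) * CF_t / (1+y/m)^(m*t + 2):
  t = 1.0000: term = 95.791057
  t = 2.0000: term = 266.579935
  t = 3.0000: term = 494.582439
  t = 4.0000: term = 764.660543
  t = 5.0000: term = 18797.313908
Convexity = (1/P) * sum = 20418.927881 / 927.750782 = 22.009066


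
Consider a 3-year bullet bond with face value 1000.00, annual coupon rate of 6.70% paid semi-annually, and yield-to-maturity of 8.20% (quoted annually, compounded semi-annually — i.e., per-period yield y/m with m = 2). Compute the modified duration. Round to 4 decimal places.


Answer: Modified duration = 2.6528

Derivation:
Coupon per period c = face * coupon_rate / m = 33.500000
Periods per year m = 2; per-period yield y/m = 0.041000
Number of cashflows N = 6
Cashflows (t years, CF_t, discount factor 1/(1+y/m)^(m*t), PV):
  t = 0.5000: CF_t = 33.500000, DF = 0.960615, PV = 32.180596
  t = 1.0000: CF_t = 33.500000, DF = 0.922781, PV = 30.913156
  t = 1.5000: CF_t = 33.500000, DF = 0.886437, PV = 29.695635
  t = 2.0000: CF_t = 33.500000, DF = 0.851524, PV = 28.526066
  t = 2.5000: CF_t = 33.500000, DF = 0.817987, PV = 27.402561
  t = 3.0000: CF_t = 1033.500000, DF = 0.785770, PV = 812.093630
Price P = sum_t PV_t = 960.811645
First compute Macaulay numerator sum_t t * PV_t:
  t * PV_t at t = 0.5000: 16.090298
  t * PV_t at t = 1.0000: 30.913156
  t * PV_t at t = 1.5000: 44.543453
  t * PV_t at t = 2.0000: 57.052133
  t * PV_t at t = 2.5000: 68.506403
  t * PV_t at t = 3.0000: 2436.280890
Macaulay duration D = 2653.386333 / 960.811645 = 2.761609
Modified duration = D / (1 + y/m) = 2.761609 / (1 + 0.041000) = 2.652843


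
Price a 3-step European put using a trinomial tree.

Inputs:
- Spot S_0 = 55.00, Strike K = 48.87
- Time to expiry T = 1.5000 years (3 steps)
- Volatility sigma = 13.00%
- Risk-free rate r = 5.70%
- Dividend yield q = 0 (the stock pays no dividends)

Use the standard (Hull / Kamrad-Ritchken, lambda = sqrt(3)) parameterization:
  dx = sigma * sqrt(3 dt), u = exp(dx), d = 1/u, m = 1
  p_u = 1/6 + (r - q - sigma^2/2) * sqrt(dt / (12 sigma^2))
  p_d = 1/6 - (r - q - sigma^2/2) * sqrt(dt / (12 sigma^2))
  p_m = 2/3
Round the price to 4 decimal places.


dt = T/N = 0.500000; dx = sigma*sqrt(3*dt) = 0.159217
u = exp(dx) = 1.172592; d = 1/u = 0.852811
p_u = 0.242899, p_m = 0.666667, p_d = 0.090434
Discount per step: exp(-r*dt) = 0.971902
Stock lattice S(k, j) with j the centered position index:
  k=0: S(0,+0) = 55.0000
  k=1: S(1,-1) = 46.9046; S(1,+0) = 55.0000; S(1,+1) = 64.4926
  k=2: S(2,-2) = 40.0008; S(2,-1) = 46.9046; S(2,+0) = 55.0000; S(2,+1) = 64.4926; S(2,+2) = 75.6235
  k=3: S(3,-3) = 34.1131; S(3,-2) = 40.0008; S(3,-1) = 46.9046; S(3,+0) = 55.0000; S(3,+1) = 64.4926; S(3,+2) = 75.6235; S(3,+3) = 88.6755
Terminal payoffs V(N, j) = max(K - S_T, 0):
  V(3,-3) = 14.756859; V(3,-2) = 8.869197; V(3,-1) = 1.965372; V(3,+0) = 0.000000; V(3,+1) = 0.000000; V(3,+2) = 0.000000; V(3,+3) = 0.000000
Backward induction: V(k, j) = exp(-r*dt) * [p_u * V(k+1, j+1) + p_m * V(k+1, j) + p_d * V(k+1, j-1)]
  V(2,-2) = exp(-r*dt) * [p_u*1.965372 + p_m*8.869197 + p_d*14.756859] = 7.507663
  V(2,-1) = exp(-r*dt) * [p_u*0.000000 + p_m*1.965372 + p_d*8.869197] = 2.052975
  V(2,+0) = exp(-r*dt) * [p_u*0.000000 + p_m*0.000000 + p_d*1.965372] = 0.172743
  V(2,+1) = exp(-r*dt) * [p_u*0.000000 + p_m*0.000000 + p_d*0.000000] = 0.000000
  V(2,+2) = exp(-r*dt) * [p_u*0.000000 + p_m*0.000000 + p_d*0.000000] = 0.000000
  V(1,-1) = exp(-r*dt) * [p_u*0.172743 + p_m*2.052975 + p_d*7.507663] = 2.030846
  V(1,+0) = exp(-r*dt) * [p_u*0.000000 + p_m*0.172743 + p_d*2.052975] = 0.292368
  V(1,+1) = exp(-r*dt) * [p_u*0.000000 + p_m*0.000000 + p_d*0.172743] = 0.015183
  V(0,+0) = exp(-r*dt) * [p_u*0.015183 + p_m*0.292368 + p_d*2.030846] = 0.371518

Answer: Price = V(0,0) = 0.3715


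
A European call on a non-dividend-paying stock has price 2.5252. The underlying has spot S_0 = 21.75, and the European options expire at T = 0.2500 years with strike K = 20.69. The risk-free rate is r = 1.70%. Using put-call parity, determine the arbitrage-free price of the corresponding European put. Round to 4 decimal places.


Answer: Put price = 1.3775

Derivation:
Put-call parity: C - P = S_0 * exp(-qT) - K * exp(-rT).
S_0 * exp(-qT) = 21.7500 * 1.00000000 = 21.75000000
K * exp(-rT) = 20.6900 * 0.99575902 = 20.60225409
P = C - S*exp(-qT) + K*exp(-rT)
P = 2.5252 - 21.75000000 + 20.60225409 = 1.3775


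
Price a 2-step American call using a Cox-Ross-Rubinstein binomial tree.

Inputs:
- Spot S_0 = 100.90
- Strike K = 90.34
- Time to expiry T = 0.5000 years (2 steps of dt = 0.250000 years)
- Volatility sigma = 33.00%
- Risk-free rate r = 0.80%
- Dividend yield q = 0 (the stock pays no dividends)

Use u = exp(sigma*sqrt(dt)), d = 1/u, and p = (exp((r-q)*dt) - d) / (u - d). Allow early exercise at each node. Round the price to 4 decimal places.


dt = T/N = 0.250000
u = exp(sigma*sqrt(dt)) = 1.179393; d = 1/u = 0.847894
p = (exp((r-q)*dt) - d) / (u - d) = 0.464883
Discount per step: exp(-r*dt) = 0.998002
Stock lattice S(k, i) with i counting down-moves:
  k=0: S(0,0) = 100.9000
  k=1: S(1,0) = 119.0008; S(1,1) = 85.5525
  k=2: S(2,0) = 140.3487; S(2,1) = 100.9000; S(2,2) = 72.5394
Terminal payoffs V(N, i) = max(S_T - K, 0):
  V(2,0) = 50.008684; V(2,1) = 10.560000; V(2,2) = 0.000000
Backward induction: V(k, i) = exp(-r*dt) * [p * V(k+1, i) + (1-p) * V(k+1, i+1)]; then take max(V_cont, immediate exercise) for American.
  V(1,0) = exp(-r*dt) * [p*50.008684 + (1-p)*10.560000] = 28.841265; exercise = 28.660766; V(1,0) = max -> 28.841265
  V(1,1) = exp(-r*dt) * [p*10.560000 + (1-p)*0.000000] = 4.899351; exercise = 0.000000; V(1,1) = max -> 4.899351
  V(0,0) = exp(-r*dt) * [p*28.841265 + (1-p)*4.899351] = 15.997503; exercise = 10.560000; V(0,0) = max -> 15.997503

Answer: Price = V(0,0) = 15.9975


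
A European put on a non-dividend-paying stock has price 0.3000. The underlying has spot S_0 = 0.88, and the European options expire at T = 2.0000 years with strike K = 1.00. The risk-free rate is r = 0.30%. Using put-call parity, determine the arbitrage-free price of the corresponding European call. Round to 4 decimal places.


Put-call parity: C - P = S_0 * exp(-qT) - K * exp(-rT).
S_0 * exp(-qT) = 0.8800 * 1.00000000 = 0.88000000
K * exp(-rT) = 1.0000 * 0.99401796 = 0.99401796
C = P + S*exp(-qT) - K*exp(-rT)
C = 0.3000 + 0.88000000 - 0.99401796 = 0.1860

Answer: Call price = 0.1860


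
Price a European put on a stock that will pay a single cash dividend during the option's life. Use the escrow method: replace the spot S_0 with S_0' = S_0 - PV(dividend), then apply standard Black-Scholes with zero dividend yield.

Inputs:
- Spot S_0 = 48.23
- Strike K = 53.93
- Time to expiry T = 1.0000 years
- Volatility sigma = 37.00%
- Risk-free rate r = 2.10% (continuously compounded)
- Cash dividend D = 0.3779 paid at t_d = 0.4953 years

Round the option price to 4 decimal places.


Answer: Price = 10.1210

Derivation:
PV(D) = D * exp(-r * t_d) = 0.3779 * 0.98965261 = 0.37398972
S_0' = S_0 - PV(D) = 48.2300 - 0.37398972 = 47.85601028
d1 = (ln(S_0'/K) + (r + sigma^2/2)*T) / (sigma*sqrt(T)) = -0.08118971
d2 = d1 - sigma*sqrt(T) = -0.45118971
exp(-rT) = 0.97921896
N(-d1) = 0.53235446; N(-d2) = 0.67407359
P = K * exp(-rT) * N(-d2) - S_0' * N(-d1) = 53.9300 * 0.97921896 * 0.67407359 - 47.85601028 * 0.53235446 = 10.1210


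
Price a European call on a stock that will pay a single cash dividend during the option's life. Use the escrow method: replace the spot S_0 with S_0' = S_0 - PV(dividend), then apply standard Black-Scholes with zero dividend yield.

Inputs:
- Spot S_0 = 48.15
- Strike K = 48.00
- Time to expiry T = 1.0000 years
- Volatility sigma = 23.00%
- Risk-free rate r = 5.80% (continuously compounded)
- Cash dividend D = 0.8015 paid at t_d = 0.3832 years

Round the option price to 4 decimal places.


Answer: Price = 5.3568

Derivation:
PV(D) = D * exp(-r * t_d) = 0.8015 * 0.97801957 = 0.78388268
S_0' = S_0 - PV(D) = 48.1500 - 0.78388268 = 47.36611732
d1 = (ln(S_0'/K) + (r + sigma^2/2)*T) / (sigma*sqrt(T)) = 0.30937451
d2 = d1 - sigma*sqrt(T) = 0.07937451
exp(-rT) = 0.94364995
N(d1) = 0.62148167; N(d2) = 0.53163263
C = S_0' * N(d1) - K * exp(-rT) * N(d2) = 47.36611732 * 0.62148167 - 48.0000 * 0.94364995 * 0.53163263 = 5.3568


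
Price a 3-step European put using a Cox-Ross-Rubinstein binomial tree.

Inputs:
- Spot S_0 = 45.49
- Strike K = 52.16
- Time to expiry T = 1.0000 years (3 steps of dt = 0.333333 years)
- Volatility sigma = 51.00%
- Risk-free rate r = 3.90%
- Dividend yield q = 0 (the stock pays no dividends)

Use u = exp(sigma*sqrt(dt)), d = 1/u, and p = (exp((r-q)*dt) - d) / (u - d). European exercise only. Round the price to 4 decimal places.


Answer: Price = V(0,0) = 12.5602

Derivation:
dt = T/N = 0.333333
u = exp(sigma*sqrt(dt)) = 1.342386; d = 1/u = 0.744942
p = (exp((r-q)*dt) - d) / (u - d) = 0.448817
Discount per step: exp(-r*dt) = 0.987084
Stock lattice S(k, i) with i counting down-moves:
  k=0: S(0,0) = 45.4900
  k=1: S(1,0) = 61.0651; S(1,1) = 33.8874
  k=2: S(2,0) = 81.9730; S(2,1) = 45.4900; S(2,2) = 25.2442
  k=3: S(3,0) = 110.0394; S(3,1) = 61.0651; S(3,2) = 33.8874; S(3,3) = 18.8054
Terminal payoffs V(N, i) = max(K - S_T, 0):
  V(3,0) = 0.000000; V(3,1) = 0.000000; V(3,2) = 18.272579; V(3,3) = 33.354552
Backward induction: V(k, i) = exp(-r*dt) * [p * V(k+1, i) + (1-p) * V(k+1, i+1)].
  V(2,0) = exp(-r*dt) * [p*0.000000 + (1-p)*0.000000] = 0.000000
  V(2,1) = exp(-r*dt) * [p*0.000000 + (1-p)*18.272579] = 9.941461
  V(2,2) = exp(-r*dt) * [p*18.272579 + (1-p)*33.354552] = 26.242138
  V(1,0) = exp(-r*dt) * [p*0.000000 + (1-p)*9.941461] = 5.408795
  V(1,1) = exp(-r*dt) * [p*9.941461 + (1-p)*26.242138] = 18.681677
  V(0,0) = exp(-r*dt) * [p*5.408795 + (1-p)*18.681677] = 12.560239


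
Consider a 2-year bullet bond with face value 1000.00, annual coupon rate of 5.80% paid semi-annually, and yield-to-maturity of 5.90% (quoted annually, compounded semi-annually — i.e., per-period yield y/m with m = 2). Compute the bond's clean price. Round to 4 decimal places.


Coupon per period c = face * coupon_rate / m = 29.000000
Periods per year m = 2; per-period yield y/m = 0.029500
Number of cashflows N = 4
Cashflows (t years, CF_t, discount factor 1/(1+y/m)^(m*t), PV):
  t = 0.5000: CF_t = 29.000000, DF = 0.971345, PV = 28.169014
  t = 1.0000: CF_t = 29.000000, DF = 0.943512, PV = 27.361840
  t = 1.5000: CF_t = 29.000000, DF = 0.916476, PV = 26.577795
  t = 2.0000: CF_t = 1029.000000, DF = 0.890214, PV = 916.030578
Price P = sum_t PV_t = 998.139226

Answer: Price = 998.1392


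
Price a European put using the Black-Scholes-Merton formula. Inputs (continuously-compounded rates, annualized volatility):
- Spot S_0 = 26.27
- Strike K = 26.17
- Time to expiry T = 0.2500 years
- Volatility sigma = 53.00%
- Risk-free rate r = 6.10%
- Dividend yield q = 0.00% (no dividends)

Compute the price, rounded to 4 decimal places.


d1 = (ln(S/K) + (r - q + 0.5*sigma^2) * T) / (sigma * sqrt(T)) = 0.20443920
d2 = d1 - sigma * sqrt(T) = -0.06056080
exp(-rT) = 0.98486569; exp(-qT) = 1.00000000
P = K * exp(-rT) * N(-d2) - S_0 * exp(-qT) * N(-d1)
N(-d1) = 0.41900515; N(-d2) = 0.52414550
P = 26.1700 * 0.98486569 * 0.52414550 - 26.2700 * 1.00000000 * 0.41900515 = 2.5020

Answer: Price = 2.5020


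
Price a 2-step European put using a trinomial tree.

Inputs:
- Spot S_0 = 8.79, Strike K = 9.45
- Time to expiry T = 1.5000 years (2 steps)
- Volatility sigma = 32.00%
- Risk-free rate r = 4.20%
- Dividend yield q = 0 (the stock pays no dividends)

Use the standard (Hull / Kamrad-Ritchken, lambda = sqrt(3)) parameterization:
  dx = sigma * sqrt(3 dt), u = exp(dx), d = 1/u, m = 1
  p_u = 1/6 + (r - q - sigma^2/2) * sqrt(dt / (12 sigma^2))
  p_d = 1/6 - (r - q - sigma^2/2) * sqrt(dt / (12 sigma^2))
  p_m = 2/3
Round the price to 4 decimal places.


Answer: Price = V(0,0) = 1.3554

Derivation:
dt = T/N = 0.750000; dx = sigma*sqrt(3*dt) = 0.480000
u = exp(dx) = 1.616074; d = 1/u = 0.618783
p_u = 0.159479, p_m = 0.666667, p_d = 0.173854
Discount per step: exp(-r*dt) = 0.968991
Stock lattice S(k, j) with j the centered position index:
  k=0: S(0,+0) = 8.7900
  k=1: S(1,-1) = 5.4391; S(1,+0) = 8.7900; S(1,+1) = 14.2053
  k=2: S(2,-2) = 3.3656; S(2,-1) = 5.4391; S(2,+0) = 8.7900; S(2,+1) = 14.2053; S(2,+2) = 22.9568
Terminal payoffs V(N, j) = max(K - S_T, 0):
  V(2,-2) = 6.084372; V(2,-1) = 4.010894; V(2,+0) = 0.660000; V(2,+1) = 0.000000; V(2,+2) = 0.000000
Backward induction: V(k, j) = exp(-r*dt) * [p_u * V(k+1, j+1) + p_m * V(k+1, j) + p_d * V(k+1, j-1)]
  V(1,-1) = exp(-r*dt) * [p_u*0.660000 + p_m*4.010894 + p_d*6.084372] = 3.717998
  V(1,+0) = exp(-r*dt) * [p_u*0.000000 + p_m*0.660000 + p_d*4.010894] = 1.102044
  V(1,+1) = exp(-r*dt) * [p_u*0.000000 + p_m*0.000000 + p_d*0.660000] = 0.111186
  V(0,+0) = exp(-r*dt) * [p_u*0.111186 + p_m*1.102044 + p_d*3.717998] = 1.355441


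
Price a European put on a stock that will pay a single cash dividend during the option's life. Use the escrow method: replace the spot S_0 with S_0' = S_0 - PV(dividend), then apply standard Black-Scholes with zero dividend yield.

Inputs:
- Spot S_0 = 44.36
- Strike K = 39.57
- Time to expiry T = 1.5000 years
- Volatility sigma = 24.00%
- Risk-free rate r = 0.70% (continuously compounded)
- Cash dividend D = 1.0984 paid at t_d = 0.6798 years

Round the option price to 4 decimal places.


Answer: Price = 3.0330

Derivation:
PV(D) = D * exp(-r * t_d) = 1.0984 * 0.99525270 = 1.09318557
S_0' = S_0 - PV(D) = 44.3600 - 1.09318557 = 43.26681443
d1 = (ln(S_0'/K) + (r + sigma^2/2)*T) / (sigma*sqrt(T)) = 0.48654581
d2 = d1 - sigma*sqrt(T) = 0.19260704
exp(-rT) = 0.98955493
N(-d1) = 0.31329012; N(-d2) = 0.42363337
P = K * exp(-rT) * N(-d2) - S_0' * N(-d1) = 39.5700 * 0.98955493 * 0.42363337 - 43.26681443 * 0.31329012 = 3.0330


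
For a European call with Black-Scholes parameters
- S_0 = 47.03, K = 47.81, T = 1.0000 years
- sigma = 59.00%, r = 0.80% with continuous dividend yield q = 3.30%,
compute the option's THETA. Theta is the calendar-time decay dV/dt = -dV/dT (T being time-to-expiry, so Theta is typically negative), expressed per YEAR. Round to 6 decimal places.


d1 = 0.2247472429; d2 = -0.3652527571
phi(d1) = 0.3889928971; exp(-qT) = 0.9675385596; exp(-rT) = 0.9920319148
Theta = -S*exp(-qT)*phi(d1)*sigma/(2*sqrt(T)) - r*K*exp(-rT)*N(d2) + q*S*exp(-qT)*N(d1)
N(d1) = 0.5889120450; N(d2) = 0.3574613701; sqrt(T) = 1.0000000000
Term 1 = -47.0300 * 0.9675385596 * 0.3889928971 * 0.5900 / (2 * 1.0000000000) = -5.2216402591
Term 2 = -0.0080 * 47.8100 * 0.9920319148 * 0.3574613701 = -0.1356324137
Term 3 = 0.0330 * 47.0300 * 0.9675385596 * 0.5889120450 = 0.8843163155
Theta = -5.2216402591 + (-0.1356324137) + (0.8843163155) = -4.472956

Answer: Theta = -4.472956


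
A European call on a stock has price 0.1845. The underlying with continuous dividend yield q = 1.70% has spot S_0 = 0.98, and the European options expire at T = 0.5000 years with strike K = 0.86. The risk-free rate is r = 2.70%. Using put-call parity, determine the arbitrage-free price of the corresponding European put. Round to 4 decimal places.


Answer: Put price = 0.0613

Derivation:
Put-call parity: C - P = S_0 * exp(-qT) - K * exp(-rT).
S_0 * exp(-qT) = 0.9800 * 0.99153602 = 0.97170530
K * exp(-rT) = 0.8600 * 0.98659072 = 0.84846802
P = C - S*exp(-qT) + K*exp(-rT)
P = 0.1845 - 0.97170530 + 0.84846802 = 0.0613


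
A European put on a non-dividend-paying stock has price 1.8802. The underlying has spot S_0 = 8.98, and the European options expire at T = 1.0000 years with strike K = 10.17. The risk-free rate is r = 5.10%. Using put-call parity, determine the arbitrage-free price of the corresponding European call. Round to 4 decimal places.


Answer: Call price = 1.1959

Derivation:
Put-call parity: C - P = S_0 * exp(-qT) - K * exp(-rT).
S_0 * exp(-qT) = 8.9800 * 1.00000000 = 8.98000000
K * exp(-rT) = 10.1700 * 0.95027867 = 9.66433408
C = P + S*exp(-qT) - K*exp(-rT)
C = 1.8802 + 8.98000000 - 9.66433408 = 1.1959


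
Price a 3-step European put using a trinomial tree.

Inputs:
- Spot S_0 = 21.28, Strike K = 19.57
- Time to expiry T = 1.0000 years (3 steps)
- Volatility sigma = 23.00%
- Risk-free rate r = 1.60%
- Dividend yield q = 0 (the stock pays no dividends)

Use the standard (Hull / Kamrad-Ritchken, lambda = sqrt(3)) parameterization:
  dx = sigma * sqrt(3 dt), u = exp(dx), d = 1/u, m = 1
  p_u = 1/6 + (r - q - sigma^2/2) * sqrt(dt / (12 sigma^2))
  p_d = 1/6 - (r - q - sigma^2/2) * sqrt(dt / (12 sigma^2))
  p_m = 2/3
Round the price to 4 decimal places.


dt = T/N = 0.333333; dx = sigma*sqrt(3*dt) = 0.230000
u = exp(dx) = 1.258600; d = 1/u = 0.794534
p_u = 0.159094, p_m = 0.666667, p_d = 0.174239
Discount per step: exp(-r*dt) = 0.994681
Stock lattice S(k, j) with j the centered position index:
  k=0: S(0,+0) = 21.2800
  k=1: S(1,-1) = 16.9077; S(1,+0) = 21.2800; S(1,+1) = 26.7830
  k=2: S(2,-2) = 13.4337; S(2,-1) = 16.9077; S(2,+0) = 21.2800; S(2,+1) = 26.7830; S(2,+2) = 33.7091
  k=3: S(3,-3) = 10.6735; S(3,-2) = 13.4337; S(3,-1) = 16.9077; S(3,+0) = 21.2800; S(3,+1) = 26.7830; S(3,+2) = 33.7091; S(3,+3) = 42.4263
Terminal payoffs V(N, j) = max(K - S_T, 0):
  V(3,-3) = 8.896461; V(3,-2) = 6.136284; V(3,-1) = 2.662325; V(3,+0) = 0.000000; V(3,+1) = 0.000000; V(3,+2) = 0.000000; V(3,+3) = 0.000000
Backward induction: V(k, j) = exp(-r*dt) * [p_u * V(k+1, j+1) + p_m * V(k+1, j) + p_d * V(k+1, j-1)]
  V(2,-2) = exp(-r*dt) * [p_u*2.662325 + p_m*6.136284 + p_d*8.896461] = 6.032270
  V(2,-1) = exp(-r*dt) * [p_u*0.000000 + p_m*2.662325 + p_d*6.136284] = 2.828936
  V(2,+0) = exp(-r*dt) * [p_u*0.000000 + p_m*0.000000 + p_d*2.662325] = 0.461414
  V(2,+1) = exp(-r*dt) * [p_u*0.000000 + p_m*0.000000 + p_d*0.000000] = 0.000000
  V(2,+2) = exp(-r*dt) * [p_u*0.000000 + p_m*0.000000 + p_d*0.000000] = 0.000000
  V(1,-1) = exp(-r*dt) * [p_u*0.461414 + p_m*2.828936 + p_d*6.032270] = 2.994410
  V(1,+0) = exp(-r*dt) * [p_u*0.000000 + p_m*0.461414 + p_d*2.828936] = 0.796262
  V(1,+1) = exp(-r*dt) * [p_u*0.000000 + p_m*0.000000 + p_d*0.461414] = 0.079969
  V(0,+0) = exp(-r*dt) * [p_u*0.079969 + p_m*0.796262 + p_d*2.994410] = 1.059641

Answer: Price = V(0,0) = 1.0596


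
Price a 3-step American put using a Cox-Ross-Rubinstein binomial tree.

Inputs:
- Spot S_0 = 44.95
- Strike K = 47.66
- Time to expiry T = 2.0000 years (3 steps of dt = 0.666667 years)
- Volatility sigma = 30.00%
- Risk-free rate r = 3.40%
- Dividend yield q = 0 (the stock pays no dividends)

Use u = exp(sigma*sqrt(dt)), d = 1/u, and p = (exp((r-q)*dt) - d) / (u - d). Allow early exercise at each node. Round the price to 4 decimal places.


dt = T/N = 0.666667
u = exp(sigma*sqrt(dt)) = 1.277556; d = 1/u = 0.782744
p = (exp((r-q)*dt) - d) / (u - d) = 0.485399
Discount per step: exp(-r*dt) = 0.977588
Stock lattice S(k, i) with i counting down-moves:
  k=0: S(0,0) = 44.9500
  k=1: S(1,0) = 57.4261; S(1,1) = 35.1844
  k=2: S(2,0) = 73.3651; S(2,1) = 44.9500; S(2,2) = 27.5404
  k=3: S(3,0) = 93.7281; S(3,1) = 57.4261; S(3,2) = 35.1844; S(3,3) = 21.5571
Terminal payoffs V(N, i) = max(K - S_T, 0):
  V(3,0) = 0.000000; V(3,1) = 0.000000; V(3,2) = 12.475636; V(3,3) = 26.102930
Backward induction: V(k, i) = exp(-r*dt) * [p * V(k+1, i) + (1-p) * V(k+1, i+1)]; then take max(V_cont, immediate exercise) for American.
  V(2,0) = exp(-r*dt) * [p*0.000000 + (1-p)*0.000000] = 0.000000; exercise = 0.000000; V(2,0) = max -> 0.000000
  V(2,1) = exp(-r*dt) * [p*0.000000 + (1-p)*12.475636] = 6.276093; exercise = 2.710000; V(2,1) = max -> 6.276093
  V(2,2) = exp(-r*dt) * [p*12.475636 + (1-p)*26.102930] = 19.051491; exercise = 20.119633; V(2,2) = max -> 20.119633
  V(1,0) = exp(-r*dt) * [p*0.000000 + (1-p)*6.276093] = 3.157302; exercise = 0.000000; V(1,0) = max -> 3.157302
  V(1,1) = exp(-r*dt) * [p*6.276093 + (1-p)*20.119633] = 13.099677; exercise = 12.475636; V(1,1) = max -> 13.099677
  V(0,0) = exp(-r*dt) * [p*3.157302 + (1-p)*13.099677] = 8.088232; exercise = 2.710000; V(0,0) = max -> 8.088232

Answer: Price = V(0,0) = 8.0882


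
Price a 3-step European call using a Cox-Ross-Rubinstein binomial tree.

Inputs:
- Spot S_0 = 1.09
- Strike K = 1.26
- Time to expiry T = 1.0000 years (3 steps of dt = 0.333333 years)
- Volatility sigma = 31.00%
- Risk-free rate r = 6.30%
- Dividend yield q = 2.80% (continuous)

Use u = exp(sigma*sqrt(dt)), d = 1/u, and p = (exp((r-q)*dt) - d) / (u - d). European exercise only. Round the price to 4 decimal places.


dt = T/N = 0.333333
u = exp(sigma*sqrt(dt)) = 1.195995; d = 1/u = 0.836124
p = (exp((r-q)*dt) - d) / (u - d) = 0.487983
Discount per step: exp(-r*dt) = 0.979219
Stock lattice S(k, i) with i counting down-moves:
  k=0: S(0,0) = 1.0900
  k=1: S(1,0) = 1.3036; S(1,1) = 0.9114
  k=2: S(2,0) = 1.5591; S(2,1) = 1.0900; S(2,2) = 0.7620
  k=3: S(3,0) = 1.8647; S(3,1) = 1.3036; S(3,2) = 0.9114; S(3,3) = 0.6371
Terminal payoffs V(N, i) = max(S_T - K, 0):
  V(3,0) = 0.604725; V(3,1) = 0.043635; V(3,2) = 0.000000; V(3,3) = 0.000000
Backward induction: V(k, i) = exp(-r*dt) * [p * V(k+1, i) + (1-p) * V(k+1, i+1)].
  V(2,0) = exp(-r*dt) * [p*0.604725 + (1-p)*0.043635] = 0.310841
  V(2,1) = exp(-r*dt) * [p*0.043635 + (1-p)*0.000000] = 0.020851
  V(2,2) = exp(-r*dt) * [p*0.000000 + (1-p)*0.000000] = 0.000000
  V(1,0) = exp(-r*dt) * [p*0.310841 + (1-p)*0.020851] = 0.158987
  V(1,1) = exp(-r*dt) * [p*0.020851 + (1-p)*0.000000] = 0.009963
  V(0,0) = exp(-r*dt) * [p*0.158987 + (1-p)*0.009963] = 0.080966

Answer: Price = V(0,0) = 0.0810


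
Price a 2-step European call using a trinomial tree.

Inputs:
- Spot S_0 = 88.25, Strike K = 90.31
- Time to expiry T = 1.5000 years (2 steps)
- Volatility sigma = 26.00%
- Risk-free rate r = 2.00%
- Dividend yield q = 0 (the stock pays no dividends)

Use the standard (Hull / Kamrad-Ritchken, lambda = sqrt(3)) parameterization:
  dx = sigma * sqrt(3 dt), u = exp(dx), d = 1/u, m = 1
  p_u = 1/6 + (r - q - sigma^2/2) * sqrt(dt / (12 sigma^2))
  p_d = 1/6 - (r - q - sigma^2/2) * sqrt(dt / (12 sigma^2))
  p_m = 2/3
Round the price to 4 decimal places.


dt = T/N = 0.750000; dx = sigma*sqrt(3*dt) = 0.390000
u = exp(dx) = 1.476981; d = 1/u = 0.677057
p_u = 0.153397, p_m = 0.666667, p_d = 0.179936
Discount per step: exp(-r*dt) = 0.985112
Stock lattice S(k, j) with j the centered position index:
  k=0: S(0,+0) = 88.2500
  k=1: S(1,-1) = 59.7503; S(1,+0) = 88.2500; S(1,+1) = 130.3436
  k=2: S(2,-2) = 40.4543; S(2,-1) = 59.7503; S(2,+0) = 88.2500; S(2,+1) = 130.3436; S(2,+2) = 192.5149
Terminal payoffs V(N, j) = max(S_T - K, 0):
  V(2,-2) = 0.000000; V(2,-1) = 0.000000; V(2,+0) = 0.000000; V(2,+1) = 40.033555; V(2,+2) = 102.204927
Backward induction: V(k, j) = exp(-r*dt) * [p_u * V(k+1, j+1) + p_m * V(k+1, j) + p_d * V(k+1, j-1)]
  V(1,-1) = exp(-r*dt) * [p_u*0.000000 + p_m*0.000000 + p_d*0.000000] = 0.000000
  V(1,+0) = exp(-r*dt) * [p_u*40.033555 + p_m*0.000000 + p_d*0.000000] = 6.049616
  V(1,+1) = exp(-r*dt) * [p_u*102.204927 + p_m*40.033555 + p_d*0.000000] = 41.736248
  V(0,+0) = exp(-r*dt) * [p_u*41.736248 + p_m*6.049616 + p_d*0.000000] = 10.279950

Answer: Price = V(0,0) = 10.2799


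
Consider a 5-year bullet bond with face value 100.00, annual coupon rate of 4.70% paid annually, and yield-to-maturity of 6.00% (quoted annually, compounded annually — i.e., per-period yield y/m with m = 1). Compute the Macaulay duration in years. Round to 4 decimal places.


Coupon per period c = face * coupon_rate / m = 4.700000
Periods per year m = 1; per-period yield y/m = 0.060000
Number of cashflows N = 5
Cashflows (t years, CF_t, discount factor 1/(1+y/m)^(m*t), PV):
  t = 1.0000: CF_t = 4.700000, DF = 0.943396, PV = 4.433962
  t = 2.0000: CF_t = 4.700000, DF = 0.889996, PV = 4.182983
  t = 3.0000: CF_t = 4.700000, DF = 0.839619, PV = 3.946211
  t = 4.0000: CF_t = 4.700000, DF = 0.792094, PV = 3.722840
  t = 5.0000: CF_t = 104.700000, DF = 0.747258, PV = 78.237931
Price P = sum_t PV_t = 94.523927
Macaulay numerator sum_t t * PV_t:
  t * PV_t at t = 1.0000: 4.433962
  t * PV_t at t = 2.0000: 8.365967
  t * PV_t at t = 3.0000: 11.838632
  t * PV_t at t = 4.0000: 14.891361
  t * PV_t at t = 5.0000: 391.189653
Macaulay duration D = (sum_t t * PV_t) / P = 430.719575 / 94.523927 = 4.556725

Answer: Macaulay duration = 4.5567 years
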